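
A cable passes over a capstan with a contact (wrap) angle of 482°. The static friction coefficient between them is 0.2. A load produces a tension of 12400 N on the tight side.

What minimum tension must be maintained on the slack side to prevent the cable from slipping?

Capstan equation at impending slip: T_tight/T_slack = e^{μβ}.
β = 482° = 8.412 rad; e^{μβ} = e^{0.2×8.412} = 5.379.
T_slack = T_tight / e^{μβ} = 12400 / 5.379 = 2310 N.

T_min ≈ 2310 N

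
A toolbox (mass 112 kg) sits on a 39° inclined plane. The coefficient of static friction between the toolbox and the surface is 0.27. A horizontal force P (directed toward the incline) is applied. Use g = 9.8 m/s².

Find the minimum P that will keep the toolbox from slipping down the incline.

The toolbox tends to slide down (tan θ > μ_s), so at the point of impending slip friction acts up-slope at its limit: f = μ_s N.
Perpendicular to the incline: N = m g cos θ + P sin θ.
Along the incline: P cos θ + μ_s N = m g sin θ, i.e. P cos θ + μ_s (m g cos θ + P sin θ) = m g sin θ.
Solving, P (cos θ + μ_s sin θ) = m g (sin θ − μ_s cos θ), so P = 1100×0.4195/0.9471 = 486 N.

P_min ≈ 486 N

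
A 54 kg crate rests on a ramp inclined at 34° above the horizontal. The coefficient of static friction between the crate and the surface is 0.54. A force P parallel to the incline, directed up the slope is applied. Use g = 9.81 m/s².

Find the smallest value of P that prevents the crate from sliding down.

The crate tends to slide down (tan θ > μ_s), so at the point of impending slip friction acts up-slope at its limit: f = μ_s N.
P is parallel to the surface, so N = m g cos θ = 439 N.
Along the incline: P + μ_s N = m g sin θ, so P = 296 − 0.54×439 = 59.1 N.

P_min ≈ 59.1 N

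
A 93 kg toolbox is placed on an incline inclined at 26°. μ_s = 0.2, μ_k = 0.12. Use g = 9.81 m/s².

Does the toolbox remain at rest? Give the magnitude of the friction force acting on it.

N = m g cos θ = 820 N.
Down-slope weight component: m g sin θ = 400 N.
μ_s N = 164 N.
400 > 164 N, so it slides; kinetic friction f = μ_k N = 0.12×820 = 98.4 N.

f ≈ 98.4 N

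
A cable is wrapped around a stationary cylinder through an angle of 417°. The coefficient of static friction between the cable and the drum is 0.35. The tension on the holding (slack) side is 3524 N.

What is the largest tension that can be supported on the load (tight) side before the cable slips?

T_max ≈ 45000 N

At impending slip the capstan equation gives T₂/T₁ = e^{μβ} with β in radians.
β = 417° × π/180 = 7.278 rad.
e^{μβ} = e^{0.35×7.278} = 12.77.
T₂ = T₁ · e^{μβ} = 3524 × 12.77 = 45000 N.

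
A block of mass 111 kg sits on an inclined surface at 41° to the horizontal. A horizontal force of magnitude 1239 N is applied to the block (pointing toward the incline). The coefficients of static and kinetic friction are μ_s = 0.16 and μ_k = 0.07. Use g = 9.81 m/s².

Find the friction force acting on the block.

The horizontal push has a component P sin θ into the surface, so N = m g cos θ + P sin θ = 821.8 + 812.9 = 1635 N.
Parallel to the incline: P cos θ − m g sin θ = 935.1 − 714.4 = 220.7 N; the friction needed to balance this is 220.7 N acting down the slope.
The limit of static friction is μ_s N = 261.5 N.
|f_req| = 220.7 ≤ 261.5 N → the block is in equilibrium; friction equals the required value.

f ≈ 221 N (down the incline)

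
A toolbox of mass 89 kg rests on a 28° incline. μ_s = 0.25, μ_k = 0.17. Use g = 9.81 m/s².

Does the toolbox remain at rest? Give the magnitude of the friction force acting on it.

N = m g cos θ = 771 N.
Down-slope weight component: m g sin θ = 410 N.
μ_s N = 193 N.
410 > 193 N, so it slides; kinetic friction f = μ_k N = 0.17×771 = 131 N.

f ≈ 131 N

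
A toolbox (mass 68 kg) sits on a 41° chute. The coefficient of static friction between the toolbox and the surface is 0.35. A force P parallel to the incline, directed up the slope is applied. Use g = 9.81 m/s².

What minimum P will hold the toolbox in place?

The toolbox tends to slide down (tan θ > μ_s), so at the point of impending slip friction acts up-slope at its limit: f = μ_s N.
P is parallel to the surface, so N = m g cos θ = 503 N.
Along the incline: P + μ_s N = m g sin θ, so P = 438 − 0.35×503 = 261 N.

P_min ≈ 261 N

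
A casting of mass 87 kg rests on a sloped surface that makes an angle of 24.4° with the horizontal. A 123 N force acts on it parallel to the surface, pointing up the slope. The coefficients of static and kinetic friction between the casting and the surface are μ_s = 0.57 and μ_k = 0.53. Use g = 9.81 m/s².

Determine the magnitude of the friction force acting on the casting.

The normal reaction is N = m g cos θ = 777.2 N.
Parallel to the incline, ΣF = 0 gives f = m g sin θ − P = 352.6 − 123 = 229.6 N (up-slope positive).
The static-friction ceiling is μ_s N = 0.57 × 777.2 = 443 N.
Since |229.6| ≤ 443 N, static friction is sufficient; f equals the required value, not μ_s N.

f ≈ 230 N (up the incline)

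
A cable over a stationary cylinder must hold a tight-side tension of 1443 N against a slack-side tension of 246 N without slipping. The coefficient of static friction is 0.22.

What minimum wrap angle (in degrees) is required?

β_min ≈ 461°

T₂/T₁ = e^{μβ} → β = ln(T₂/T₁)/μ.
β = ln(1443/246)/0.22 = 1.769/0.22 = 8.042 rad.
In degrees: β = 8.042 × 180/π = 461°.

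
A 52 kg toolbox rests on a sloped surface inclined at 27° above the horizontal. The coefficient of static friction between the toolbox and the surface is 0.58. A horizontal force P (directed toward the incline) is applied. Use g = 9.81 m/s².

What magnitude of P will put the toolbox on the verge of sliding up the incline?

P ≈ 789 N

At impending motion up the slope, friction acts down-slope at its limit: f = μ_s N.
Perpendicular to the incline: N = m g cos θ + P sin θ.
Along the incline: P cos θ = m g sin θ + μ_s N = m g sin θ + μ_s (m g cos θ + P sin θ).
Solving, P (cos θ − μ_s sin θ) = m g (sin θ + μ_s cos θ), so P = 52×9.81×(sin 27° + 0.58 cos 27°)/(cos 27° − 0.58 sin 27°) = 510×0.9708/0.6277 = 789 N.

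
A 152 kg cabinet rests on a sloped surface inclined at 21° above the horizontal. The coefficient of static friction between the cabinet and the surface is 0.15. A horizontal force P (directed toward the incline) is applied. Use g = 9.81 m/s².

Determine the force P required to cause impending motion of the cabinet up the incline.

At impending motion up the slope, friction acts down-slope at its limit: f = μ_s N.
Perpendicular to the incline: N = m g cos θ + P sin θ.
Along the incline: P cos θ = m g sin θ + μ_s N = m g sin θ + μ_s (m g cos θ + P sin θ).
Solving, P (cos θ − μ_s sin θ) = m g (sin θ + μ_s cos θ), so P = 152×9.81×(sin 21° + 0.15 cos 21°)/(cos 21° − 0.15 sin 21°) = 1490×0.4984/0.8798 = 845 N.

P ≈ 845 N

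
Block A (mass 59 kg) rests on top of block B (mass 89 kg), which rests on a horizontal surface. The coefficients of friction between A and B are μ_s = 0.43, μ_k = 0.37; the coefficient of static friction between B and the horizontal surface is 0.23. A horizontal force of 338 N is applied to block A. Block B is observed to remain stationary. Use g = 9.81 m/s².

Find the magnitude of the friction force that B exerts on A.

f ≈ 214 N

Normal force at the A–B interface: N₁ = m_A g = 578.8 N.
Maximum static friction on A from B: μ_s N₁ = 0.43×578.8 = 248.9 N.
P = 338 N exceeds that limit, so A slips over B and the interface friction becomes kinetic: f₁ = μ_k N₁ = 0.37×578.8 = 214 N.
B experiences an equal 214 N forward from A (third law). B is in equilibrium, so the floor supplies f₂ = 214 N of static friction (limit μ_s(m_A+m_B)g = 333.9 N, not exceeded).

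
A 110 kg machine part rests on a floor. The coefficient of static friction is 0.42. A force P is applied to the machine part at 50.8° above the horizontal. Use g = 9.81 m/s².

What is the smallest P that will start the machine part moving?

P ≈ 473 N

N = m g − P sin α (the pull lifts the machine part).
At impending slip, P cos α = μ_s N = μ_s (m g − P sin α).
Solving: P (cos α + μ_s sin α) = μ_s m g → P = 0.42×1080/(cos 50.8° + 0.42 sin 50.8°) = 453/0.9575 = 473 N.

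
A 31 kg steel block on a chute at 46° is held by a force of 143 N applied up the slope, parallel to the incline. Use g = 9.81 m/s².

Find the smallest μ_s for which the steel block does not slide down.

μ_s,min ≈ 0.359

N = m g cos θ = 211.3 N.
Friction must make up the shortfall along the incline: f = m g sin θ − P = 218.8 − 143 = 75.76 N.
At the threshold f = μ_s N, so μ_s,min = 75.76/211.3 = 0.359.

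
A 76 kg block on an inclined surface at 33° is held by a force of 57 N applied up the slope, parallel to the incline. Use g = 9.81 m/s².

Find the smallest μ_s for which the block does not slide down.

μ_s,min ≈ 0.558

N = m g cos θ = 625.3 N.
Friction must make up the shortfall along the incline: f = m g sin θ − P = 406.1 − 57 = 349.1 N.
At the threshold f = μ_s N, so μ_s,min = 349.1/625.3 = 0.558.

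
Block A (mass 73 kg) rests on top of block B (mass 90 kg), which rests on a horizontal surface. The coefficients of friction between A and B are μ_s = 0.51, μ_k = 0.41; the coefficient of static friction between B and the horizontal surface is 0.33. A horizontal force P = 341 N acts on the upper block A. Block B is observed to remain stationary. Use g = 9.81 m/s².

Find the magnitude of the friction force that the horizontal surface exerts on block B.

f ≈ 341 N

The normal force B exerts on A is simply A's weight, N₁ = 716.1 N.
So the A–B interface can sustain at most μ_s N₁ = 365.2 N of static friction.
P = 341 N is within that limit, so A and B move together (both at rest); the A–B friction is simply f₁ = P = 341 N.
By Newton's third law B feels 341 N forward from A. With B stationary, the floor's static friction on B balances it: f₂ = 341 N (well within μ_s(m_A+m_B)g = 527.7 N).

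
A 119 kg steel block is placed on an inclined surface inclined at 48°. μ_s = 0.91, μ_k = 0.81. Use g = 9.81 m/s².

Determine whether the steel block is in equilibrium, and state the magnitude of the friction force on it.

f ≈ 633 N

N = m g cos θ = 781 N.
Down-slope weight component: m g sin θ = 868 N.
μ_s N = 711 N.
868 > 711 N, so it slides; kinetic friction f = μ_k N = 0.81×781 = 633 N.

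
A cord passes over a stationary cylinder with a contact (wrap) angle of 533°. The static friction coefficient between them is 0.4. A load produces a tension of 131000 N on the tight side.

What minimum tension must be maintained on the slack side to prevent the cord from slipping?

Capstan equation at impending slip: T_tight/T_slack = e^{μβ}.
β = 533° = 9.303 rad; e^{μβ} = e^{0.4×9.303} = 41.31.
T_slack = T_tight / e^{μβ} = 131000 / 41.31 = 3170 N.

T_min ≈ 3170 N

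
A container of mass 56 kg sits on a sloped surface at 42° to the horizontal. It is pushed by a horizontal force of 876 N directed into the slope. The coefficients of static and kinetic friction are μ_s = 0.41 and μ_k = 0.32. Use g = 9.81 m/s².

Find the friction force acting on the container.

f ≈ 283 N (down the incline)

The horizontal push has a component P sin θ into the surface, so N = m g cos θ + P sin θ = 408.3 + 586.2 = 994.4 N.
Along the incline, the net driving force (taking up-slope positive) is P cos θ − m g sin θ = 651 − 367.6 = 283.4 N, so equilibrium requires friction f = -283.4 N (down-slope).
Maximum static friction: μ_s N = 0.41 × 994.4 = 407.7 N.
|f_req| = 283.4 ≤ 407.7 N → the container is in equilibrium; friction equals the required value.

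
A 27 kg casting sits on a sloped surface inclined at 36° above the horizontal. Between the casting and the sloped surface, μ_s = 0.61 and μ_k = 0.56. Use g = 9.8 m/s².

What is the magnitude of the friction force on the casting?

The normal reaction is N = m g cos θ = 214.1 N.
Along the slope the weight component is m g sin θ = 155.5 N; friction must supply exactly this, acting up-slope.
The static-friction ceiling is μ_s N = 0.61 × 214.1 = 130.6 N.
|155.5| exceeds 130.6 N, so the casting slips down-slope; friction is kinetic, f = μ_k N = 0.56×214.1 = 120 N.

f ≈ 120 N (up the incline)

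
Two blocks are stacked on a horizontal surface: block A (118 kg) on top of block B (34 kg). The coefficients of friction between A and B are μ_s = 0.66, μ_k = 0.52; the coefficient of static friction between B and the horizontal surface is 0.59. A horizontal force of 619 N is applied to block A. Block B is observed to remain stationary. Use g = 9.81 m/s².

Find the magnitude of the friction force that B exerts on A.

Between the blocks, N₁ = m_A g = 1158 N.
So the A–B interface can sustain at most μ_s N₁ = 764 N of static friction.
P = 619 N is within that limit, so A and B move together (both at rest); the A–B friction is simply f₁ = P = 619 N.
B experiences an equal 619 N forward from A (third law). B is in equilibrium, so the floor supplies f₂ = 619 N of static friction (limit μ_s(m_A+m_B)g = 879.8 N, not exceeded).

f ≈ 619 N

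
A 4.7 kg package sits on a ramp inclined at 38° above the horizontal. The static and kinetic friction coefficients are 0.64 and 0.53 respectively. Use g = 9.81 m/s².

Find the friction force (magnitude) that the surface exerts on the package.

Perpendicular to the surface, N = m g cos θ = 4.7·9.81·cos 38° = 36.33 N.
Along the slope the weight component is m g sin θ = 28.39 N; friction must supply exactly this, acting up-slope.
Maximum static friction available: μ_s N = 0.64 × 36.33 = 23.25 N.
Since |28.39| > 23.25 N, static friction cannot hold it; the package slides down the incline and kinetic friction applies: f = μ_k N = 0.53 × 36.33 = 19.3 N.

f ≈ 19.3 N (up the incline)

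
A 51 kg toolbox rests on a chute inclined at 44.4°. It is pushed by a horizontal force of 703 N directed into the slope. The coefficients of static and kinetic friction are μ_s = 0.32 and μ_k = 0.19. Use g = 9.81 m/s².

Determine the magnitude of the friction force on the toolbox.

The horizontal push has a component P sin θ into the surface, so N = m g cos θ + P sin θ = 357.5 + 491.9 = 849.3 N.
Parallel to the incline: P cos θ − m g sin θ = 502.3 − 350 = 152.2 N; the friction needed to balance this is 152.2 N acting down the slope.
Maximum static friction: μ_s N = 0.32 × 849.3 = 271.8 N.
Since 152.2 N is within the 271.8 N limit, the toolbox stays put and friction is exactly 152 N.

f ≈ 152 N (down the incline)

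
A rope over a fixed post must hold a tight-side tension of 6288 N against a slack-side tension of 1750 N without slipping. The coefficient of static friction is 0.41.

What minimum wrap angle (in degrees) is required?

T₂/T₁ = e^{μβ} → β = ln(T₂/T₁)/μ.
β = ln(6288/1750)/0.41 = 1.279/0.41 = 3.12 rad.
In degrees: β = 3.12 × 180/π = 179°.

β_min ≈ 179°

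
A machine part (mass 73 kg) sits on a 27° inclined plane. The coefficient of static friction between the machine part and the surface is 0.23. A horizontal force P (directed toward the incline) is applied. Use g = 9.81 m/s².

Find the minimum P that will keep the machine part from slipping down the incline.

P_min ≈ 179 N

The machine part tends to slide down (tan θ > μ_s), so at the point of impending slip friction acts up-slope at its limit: f = μ_s N.
Perpendicular to the incline: N = m g cos θ + P sin θ.
Along the incline: P cos θ + μ_s N = m g sin θ, i.e. P cos θ + μ_s (m g cos θ + P sin θ) = m g sin θ.
Solving, P (cos θ + μ_s sin θ) = m g (sin θ − μ_s cos θ), so P = 716×0.2491/0.9954 = 179 N.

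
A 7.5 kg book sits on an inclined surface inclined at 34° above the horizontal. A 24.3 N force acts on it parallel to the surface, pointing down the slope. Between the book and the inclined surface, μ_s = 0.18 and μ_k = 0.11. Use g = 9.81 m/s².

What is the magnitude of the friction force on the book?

f ≈ 6.71 N (up the incline)

Perpendicular to the surface, N = m g cos θ = 7.5·9.81·cos 34° = 61 N.
For equilibrium along the incline the friction force must supply f = m g sin θ + P = 41.14 + 24.3 = 65.44 N (positive meaning up-slope).
Maximum static friction available: μ_s N = 0.18 × 61 = 10.98 N.
|65.44| exceeds 10.98 N, so the book slips down-slope; friction is kinetic, f = μ_k N = 0.11×61 = 6.71 N.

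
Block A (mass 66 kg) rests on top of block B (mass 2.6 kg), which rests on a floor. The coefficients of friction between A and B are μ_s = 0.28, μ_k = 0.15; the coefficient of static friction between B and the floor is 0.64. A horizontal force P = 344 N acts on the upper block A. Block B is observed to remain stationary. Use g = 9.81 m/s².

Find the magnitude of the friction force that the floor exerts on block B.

Between the blocks, N₁ = m_A g = 647.5 N.
Maximum static friction on A from B: μ_s N₁ = 0.28×647.5 = 181.3 N.
P = 344 N exceeds that limit, so A slips over B and the interface friction becomes kinetic: f₁ = μ_k N₁ = 0.15×647.5 = 97.1 N.
B experiences an equal 97.1 N forward from A (third law). B is in equilibrium, so the floor supplies f₂ = 97.1 N of static friction (limit μ_s(m_A+m_B)g = 430.7 N, not exceeded).

f ≈ 97.1 N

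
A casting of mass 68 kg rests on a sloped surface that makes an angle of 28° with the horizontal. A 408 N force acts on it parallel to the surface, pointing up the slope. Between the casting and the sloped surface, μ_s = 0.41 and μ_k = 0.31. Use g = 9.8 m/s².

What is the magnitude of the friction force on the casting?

f ≈ 95.1 N (down the incline)

Perpendicular to the surface, N = m g cos θ = 68·9.8·cos 28° = 588.4 N.
The friction needed for equilibrium is m g sin θ − P = 312.9 − 408 = -95.14 N, measured positive up-slope.
Static friction can supply at most μ_s N = 241.2 N.
Since |-95.14| ≤ 241.2 N, no slip — friction simply equals what equilibrium demands.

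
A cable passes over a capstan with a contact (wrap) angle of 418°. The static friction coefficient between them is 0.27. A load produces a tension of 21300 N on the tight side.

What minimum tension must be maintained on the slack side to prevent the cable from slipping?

T_min ≈ 2970 N

Capstan equation at impending slip: T_tight/T_slack = e^{μβ}.
β = 418° = 7.295 rad; e^{μβ} = e^{0.27×7.295} = 7.169.
T_slack = T_tight / e^{μβ} = 21300 / 7.169 = 2970 N.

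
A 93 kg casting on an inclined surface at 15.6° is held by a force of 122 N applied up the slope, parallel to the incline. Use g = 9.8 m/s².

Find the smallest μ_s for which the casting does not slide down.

N = m g cos θ = 877.8 N.
Friction must make up the shortfall along the incline: f = m g sin θ − P = 245.1 − 122 = 123.1 N.
At the threshold f = μ_s N, so μ_s,min = 123.1/877.8 = 0.14.

μ_s,min ≈ 0.14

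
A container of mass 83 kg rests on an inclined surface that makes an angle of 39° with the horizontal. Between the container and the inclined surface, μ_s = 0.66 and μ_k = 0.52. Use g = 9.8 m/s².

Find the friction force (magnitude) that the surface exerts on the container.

f ≈ 329 N (up the incline)

Normal force: N = m g cos θ = 83 × 9.8 × cos 39° = 632.1 N.
Along the slope the weight component is m g sin θ = 511.9 N; friction must supply exactly this, acting up-slope.
Static friction can supply at most μ_s N = 417.2 N.
Since |511.9| > 417.2 N, static friction cannot hold it; the container slides down the incline and kinetic friction applies: f = μ_k N = 0.52 × 632.1 = 329 N.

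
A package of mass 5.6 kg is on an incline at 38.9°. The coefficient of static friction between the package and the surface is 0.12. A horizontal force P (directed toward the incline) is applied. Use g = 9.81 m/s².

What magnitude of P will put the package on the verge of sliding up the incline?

At impending motion up the slope, friction acts down-slope at its limit: f = μ_s N.
Perpendicular to the incline: N = m g cos θ + P sin θ.
Along the incline: P cos θ = m g sin θ + μ_s N = m g sin θ + μ_s (m g cos θ + P sin θ).
Solving, P (cos θ − μ_s sin θ) = m g (sin θ + μ_s cos θ), so P = 5.6×9.81×(sin 38.9° + 0.12 cos 38.9°)/(cos 38.9° − 0.12 sin 38.9°) = 54.9×0.7214/0.7029 = 56.4 N.

P ≈ 56.4 N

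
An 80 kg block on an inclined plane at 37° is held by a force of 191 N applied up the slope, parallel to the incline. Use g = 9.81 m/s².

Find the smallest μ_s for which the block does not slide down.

μ_s,min ≈ 0.449

N = m g cos θ = 626.8 N.
Friction must make up the shortfall along the incline: f = m g sin θ − P = 472.3 − 191 = 281.3 N.
At the threshold f = μ_s N, so μ_s,min = 281.3/626.8 = 0.449.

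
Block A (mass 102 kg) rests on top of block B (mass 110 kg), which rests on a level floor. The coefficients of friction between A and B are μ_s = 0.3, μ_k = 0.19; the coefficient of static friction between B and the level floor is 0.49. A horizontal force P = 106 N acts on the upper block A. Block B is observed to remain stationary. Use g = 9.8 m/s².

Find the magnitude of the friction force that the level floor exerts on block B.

f ≈ 106 N

The normal force B exerts on A is simply A's weight, N₁ = 999.6 N.
So the A–B interface can sustain at most μ_s N₁ = 299.9 N of static friction.
Since P = 106 N ≤ 299.9 N, A does not slip on B; friction on A equals P = 106 N.
By Newton's third law B feels 106 N forward from A. With B stationary, the floor's static friction on B balances it: f₂ = 106 N (well within μ_s(m_A+m_B)g = 1018 N).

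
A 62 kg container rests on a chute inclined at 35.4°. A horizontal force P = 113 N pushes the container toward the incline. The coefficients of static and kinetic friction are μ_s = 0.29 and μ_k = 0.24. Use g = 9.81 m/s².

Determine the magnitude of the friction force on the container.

Normal direction: N = m g cos θ + P sin θ = 561.2 N.
Along the incline, the net driving force (taking up-slope positive) is P cos θ − m g sin θ = 92.11 − 352.3 = -260.2 N, so equilibrium requires friction f = 260.2 N (up-slope).
The limit of static friction is μ_s N = 162.8 N.
The required 260.2 N exceeds the static limit, so the container slides down-slope and f = μ_k N = 0.24×561.2 = 135 N.

f ≈ 135 N (up the incline)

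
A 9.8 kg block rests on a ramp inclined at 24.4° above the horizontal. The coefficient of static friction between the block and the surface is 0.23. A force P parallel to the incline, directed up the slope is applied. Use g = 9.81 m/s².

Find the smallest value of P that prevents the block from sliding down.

P_min ≈ 19.6 N

The block tends to slide down (tan θ > μ_s), so at the point of impending slip friction acts up-slope at its limit: f = μ_s N.
P is parallel to the surface, so N = m g cos θ = 87.6 N.
Along the incline: P + μ_s N = m g sin θ, so P = 39.7 − 0.23×87.6 = 19.6 N.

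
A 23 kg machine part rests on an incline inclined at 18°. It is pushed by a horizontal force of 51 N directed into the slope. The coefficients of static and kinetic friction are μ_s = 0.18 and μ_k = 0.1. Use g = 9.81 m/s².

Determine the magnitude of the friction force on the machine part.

Resolve perpendicular to the incline: N = m g cos θ + P sin θ = 23×9.81×cos 18° + 51×sin 18° = 230.3 N.
Along the incline, the net driving force (taking up-slope positive) is P cos θ − m g sin θ = 48.5 − 69.72 = -21.22 N, so equilibrium requires friction f = 21.22 N (up-slope).
The limit of static friction is μ_s N = 41.46 N.
|f_req| = 21.22 ≤ 41.46 N → the machine part is in equilibrium; friction equals the required value.

f ≈ 21.2 N (up the incline)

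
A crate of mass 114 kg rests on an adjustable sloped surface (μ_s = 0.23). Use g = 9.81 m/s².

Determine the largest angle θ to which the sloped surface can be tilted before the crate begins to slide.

At the slip threshold, m g sin θ = μ_s · m g cos θ, so tan θ = μ_s.
θ_max = arctan(0.23) = 13°.

θ_max ≈ 13°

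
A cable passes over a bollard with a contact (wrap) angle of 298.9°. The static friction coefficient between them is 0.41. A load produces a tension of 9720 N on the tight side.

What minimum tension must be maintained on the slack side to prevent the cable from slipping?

T_min ≈ 1140 N

Capstan equation at impending slip: T_tight/T_slack = e^{μβ}.
β = 298.9° = 5.217 rad; e^{μβ} = e^{0.41×5.217} = 8.49.
T_slack = T_tight / e^{μβ} = 9720 / 8.49 = 1140 N.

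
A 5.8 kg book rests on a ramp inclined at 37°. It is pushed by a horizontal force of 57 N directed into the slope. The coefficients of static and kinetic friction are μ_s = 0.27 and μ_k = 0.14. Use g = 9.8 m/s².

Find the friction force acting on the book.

Resolve perpendicular to the incline: N = m g cos θ + P sin θ = 5.8×9.8×cos 37° + 57×sin 37° = 79.7 N.
Along the incline, the net driving force (taking up-slope positive) is P cos θ − m g sin θ = 45.52 − 34.21 = 11.32 N, so equilibrium requires friction f = -11.32 N (down-slope).
Maximum static friction: μ_s N = 0.27 × 79.7 = 21.52 N.
|f_req| = 11.32 ≤ 21.52 N → the book is in equilibrium; friction equals the required value.

f ≈ 11.3 N (down the incline)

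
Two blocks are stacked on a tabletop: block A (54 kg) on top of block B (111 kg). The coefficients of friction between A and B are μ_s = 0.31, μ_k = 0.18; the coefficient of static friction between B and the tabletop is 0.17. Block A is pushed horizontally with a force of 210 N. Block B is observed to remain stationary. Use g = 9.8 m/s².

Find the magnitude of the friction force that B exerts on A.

The normal force B exerts on A is simply A's weight, N₁ = 529.2 N.
Maximum static friction on A from B: μ_s N₁ = 0.31×529.2 = 164.1 N.
P = 210 N exceeds that limit, so A slips over B and the interface friction becomes kinetic: f₁ = μ_k N₁ = 0.18×529.2 = 95.3 N.
B experiences an equal 95.3 N forward from A (third law). B is in equilibrium, so the floor supplies f₂ = 95.3 N of static friction (limit μ_s(m_A+m_B)g = 274.9 N, not exceeded).

f ≈ 95.3 N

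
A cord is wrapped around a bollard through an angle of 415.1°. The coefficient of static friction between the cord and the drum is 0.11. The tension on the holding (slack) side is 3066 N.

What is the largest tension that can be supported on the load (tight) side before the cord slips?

T_max ≈ 6800 N

At impending slip the capstan equation gives T₂/T₁ = e^{μβ} with β in radians.
β = 415.1° × π/180 = 7.245 rad.
e^{μβ} = e^{0.11×7.245} = 2.219.
T₂ = T₁ · e^{μβ} = 3066 × 2.219 = 6800 N.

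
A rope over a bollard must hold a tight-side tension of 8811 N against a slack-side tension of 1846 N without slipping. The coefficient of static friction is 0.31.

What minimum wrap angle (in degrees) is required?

β_min ≈ 289°

T₂/T₁ = e^{μβ} → β = ln(T₂/T₁)/μ.
β = ln(8811/1846)/0.31 = 1.563/0.31 = 5.042 rad.
In degrees: β = 5.042 × 180/π = 289°.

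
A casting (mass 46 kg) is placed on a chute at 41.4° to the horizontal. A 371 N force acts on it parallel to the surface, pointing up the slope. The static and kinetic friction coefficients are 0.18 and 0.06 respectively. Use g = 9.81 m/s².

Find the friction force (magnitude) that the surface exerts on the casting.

f ≈ 20.3 N (down the incline)

Perpendicular to the surface, N = m g cos θ = 46·9.81·cos 41.4° = 338.5 N.
The friction needed for equilibrium is m g sin θ − P = 298.4 − 371 = -72.58 N, measured positive up-slope.
Static friction can supply at most μ_s N = 60.93 N.
Since |-72.58| > 60.93 N, static friction cannot hold it; the casting slides up the incline and kinetic friction applies: f = μ_k N = 0.06 × 338.5 = 20.3 N.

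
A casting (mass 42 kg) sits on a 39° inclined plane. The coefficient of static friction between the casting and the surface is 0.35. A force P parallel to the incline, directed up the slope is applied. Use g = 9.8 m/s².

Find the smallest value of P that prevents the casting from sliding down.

P_min ≈ 147 N

The casting tends to slide down (tan θ > μ_s), so at the point of impending slip friction acts up-slope at its limit: f = μ_s N.
P is parallel to the surface, so N = m g cos θ = 320 N.
Along the incline: P + μ_s N = m g sin θ, so P = 259 − 0.35×320 = 147 N.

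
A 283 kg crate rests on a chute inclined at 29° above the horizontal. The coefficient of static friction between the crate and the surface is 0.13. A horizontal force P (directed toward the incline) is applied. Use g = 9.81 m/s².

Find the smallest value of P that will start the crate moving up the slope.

P ≈ 2050 N

At impending motion up the slope, friction acts down-slope at its limit: f = μ_s N.
Perpendicular to the incline: N = m g cos θ + P sin θ.
Along the incline: P cos θ = m g sin θ + μ_s N = m g sin θ + μ_s (m g cos θ + P sin θ).
Solving, P (cos θ − μ_s sin θ) = m g (sin θ + μ_s cos θ), so P = 283×9.81×(sin 29° + 0.13 cos 29°)/(cos 29° − 0.13 sin 29°) = 2780×0.5985/0.8116 = 2050 N.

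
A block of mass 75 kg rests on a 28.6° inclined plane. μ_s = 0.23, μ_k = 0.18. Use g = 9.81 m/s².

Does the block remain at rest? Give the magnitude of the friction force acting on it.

f ≈ 116 N

N = m g cos θ = 646 N.
Down-slope weight component: m g sin θ = 352 N.
μ_s N = 149 N.
352 > 149 N, so it slides; kinetic friction f = μ_k N = 0.18×646 = 116 N.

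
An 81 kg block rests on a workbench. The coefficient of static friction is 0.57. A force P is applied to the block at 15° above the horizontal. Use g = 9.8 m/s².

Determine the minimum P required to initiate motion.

P ≈ 406 N

N = m g − P sin α (the pull lifts the block).
At impending slip, P cos α = μ_s N = μ_s (m g − P sin α).
Solving: P (cos α + μ_s sin α) = μ_s m g → P = 0.57×794/(cos 15° + 0.57 sin 15°) = 452/1.113 = 406 N.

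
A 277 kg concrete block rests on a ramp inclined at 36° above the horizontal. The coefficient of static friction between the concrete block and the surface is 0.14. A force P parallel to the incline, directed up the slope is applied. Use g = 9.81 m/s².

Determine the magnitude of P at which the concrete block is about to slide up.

P ≈ 1910 N

At impending motion up the slope, friction acts down-slope at its limit: f = μ_s N.
P is parallel to the surface, so N = m g cos θ = 2200 N.
Along the incline: P = m g sin θ + μ_s N = 1600 + 0.14×2200 = 1910 N.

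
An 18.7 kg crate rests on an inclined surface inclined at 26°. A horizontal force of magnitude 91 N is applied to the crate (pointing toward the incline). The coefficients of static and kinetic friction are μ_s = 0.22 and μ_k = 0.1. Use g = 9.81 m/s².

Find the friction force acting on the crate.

f ≈ 1.37 N (down the incline)

Resolve perpendicular to the incline: N = m g cos θ + P sin θ = 18.7×9.81×cos 26° + 91×sin 26° = 204.8 N.
Along the incline, the net driving force (taking up-slope positive) is P cos θ − m g sin θ = 81.79 − 80.42 = 1.372 N, so equilibrium requires friction f = -1.372 N (down-slope).
The limit of static friction is μ_s N = 45.05 N.
Since 1.372 N is within the 45.05 N limit, the crate stays put and friction is exactly 1.37 N.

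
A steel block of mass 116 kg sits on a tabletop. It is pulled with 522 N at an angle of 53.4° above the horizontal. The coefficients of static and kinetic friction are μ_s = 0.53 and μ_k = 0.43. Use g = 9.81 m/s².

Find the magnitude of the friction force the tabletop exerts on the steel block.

Vertical equilibrium gives N = m g − P sin α = 718.9 N.
For equilibrium, f = P cos α = 522×cos 53.4° = 311.2 N.
μ_s N = 0.53 × 718.9 = 381 N.
Since 311.2 N does not exceed the limit, the steel block stays at rest and f = 311 N.

f ≈ 311 N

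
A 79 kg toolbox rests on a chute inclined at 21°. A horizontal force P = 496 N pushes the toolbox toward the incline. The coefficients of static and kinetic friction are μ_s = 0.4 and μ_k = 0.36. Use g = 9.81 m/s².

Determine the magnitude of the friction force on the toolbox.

Resolve perpendicular to the incline: N = m g cos θ + P sin θ = 79×9.81×cos 21° + 496×sin 21° = 901.3 N.
Parallel to the incline: P cos θ − m g sin θ = 463.1 − 277.7 = 185.3 N; the friction needed to balance this is 185.3 N acting down the slope.
The limit of static friction is μ_s N = 360.5 N.
Since 185.3 N is within the 360.5 N limit, the toolbox stays put and friction is exactly 185 N.

f ≈ 185 N (down the incline)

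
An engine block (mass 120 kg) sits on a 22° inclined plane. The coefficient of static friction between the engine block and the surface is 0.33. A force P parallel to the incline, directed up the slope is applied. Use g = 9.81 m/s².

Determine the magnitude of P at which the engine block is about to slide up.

P ≈ 801 N

At impending motion up the slope, friction acts down-slope at its limit: f = μ_s N.
P is parallel to the surface, so N = m g cos θ = 1090 N.
Along the incline: P = m g sin θ + μ_s N = 441 + 0.33×1090 = 801 N.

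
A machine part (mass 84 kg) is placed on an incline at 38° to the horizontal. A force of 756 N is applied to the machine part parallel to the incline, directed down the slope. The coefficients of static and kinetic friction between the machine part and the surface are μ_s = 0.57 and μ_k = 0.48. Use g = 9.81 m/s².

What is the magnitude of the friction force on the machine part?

The normal reaction is N = m g cos θ = 649.4 N.
The friction needed for equilibrium is m g sin θ + P = 507.3 + 756 = 1263 N, measured positive up-slope.
Static friction can supply at most μ_s N = 370.1 N.
Since |1263| > 370.1 N, static friction cannot hold it; the machine part slides down the incline and kinetic friction applies: f = μ_k N = 0.48 × 649.4 = 312 N.

f ≈ 312 N (up the incline)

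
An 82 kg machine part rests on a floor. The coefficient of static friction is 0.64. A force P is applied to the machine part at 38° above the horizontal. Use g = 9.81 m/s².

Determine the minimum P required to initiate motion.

P ≈ 436 N

N = m g − P sin α (the pull lifts the machine part).
At impending slip, P cos α = μ_s N = μ_s (m g − P sin α).
Solving: P (cos α + μ_s sin α) = μ_s m g → P = 0.64×804/(cos 38° + 0.64 sin 38°) = 515/1.182 = 436 N.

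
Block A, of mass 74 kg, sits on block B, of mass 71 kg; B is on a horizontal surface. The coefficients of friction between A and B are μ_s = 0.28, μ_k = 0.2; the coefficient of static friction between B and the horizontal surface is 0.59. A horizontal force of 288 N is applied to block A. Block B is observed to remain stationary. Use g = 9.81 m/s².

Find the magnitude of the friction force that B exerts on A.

f ≈ 145 N

Between the blocks, N₁ = m_A g = 725.9 N.
Maximum static friction on A from B: μ_s N₁ = 0.28×725.9 = 203.3 N.
P = 288 N exceeds that limit, so A slips over B and the interface friction becomes kinetic: f₁ = μ_k N₁ = 0.2×725.9 = 145 N.
By Newton's third law B feels 145 N forward from A. With B stationary, the floor's static friction on B balances it: f₂ = 145 N (well within μ_s(m_A+m_B)g = 839.2 N).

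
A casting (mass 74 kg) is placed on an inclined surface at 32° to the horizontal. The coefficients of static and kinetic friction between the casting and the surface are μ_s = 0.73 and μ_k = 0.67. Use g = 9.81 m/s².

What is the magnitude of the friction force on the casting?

Perpendicular to the surface, N = m g cos θ = 74·9.81·cos 32° = 615.6 N.
Along the slope the weight component is m g sin θ = 384.7 N; friction must supply exactly this, acting up-slope.
Static friction can supply at most μ_s N = 449.4 N.
Since |384.7| ≤ 449.4 N, the casting remains in static equilibrium and friction takes exactly the required value.

f ≈ 385 N (up the incline)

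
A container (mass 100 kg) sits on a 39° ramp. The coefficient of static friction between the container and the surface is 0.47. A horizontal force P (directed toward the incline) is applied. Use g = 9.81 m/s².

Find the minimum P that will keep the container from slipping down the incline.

P_min ≈ 241 N

The container tends to slide down (tan θ > μ_s), so at the point of impending slip friction acts up-slope at its limit: f = μ_s N.
Perpendicular to the incline: N = m g cos θ + P sin θ.
Along the incline: P cos θ + μ_s N = m g sin θ, i.e. P cos θ + μ_s (m g cos θ + P sin θ) = m g sin θ.
Solving, P (cos θ + μ_s sin θ) = m g (sin θ − μ_s cos θ), so P = 981×0.2641/1.073 = 241 N.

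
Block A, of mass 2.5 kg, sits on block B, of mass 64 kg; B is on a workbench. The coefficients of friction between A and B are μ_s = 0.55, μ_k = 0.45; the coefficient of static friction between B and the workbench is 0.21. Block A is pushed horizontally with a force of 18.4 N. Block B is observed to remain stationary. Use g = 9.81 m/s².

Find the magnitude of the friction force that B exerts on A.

f ≈ 11 N

The normal force B exerts on A is simply A's weight, N₁ = 24.53 N.
So the A–B interface can sustain at most μ_s N₁ = 13.49 N of static friction.
P = 18.4 N exceeds that limit, so A slips over B and the interface friction becomes kinetic: f₁ = μ_k N₁ = 0.45×24.53 = 11 N.
By Newton's third law B feels 11 N forward from A. With B stationary, the floor's static friction on B balances it: f₂ = 11 N (well within μ_s(m_A+m_B)g = 137 N).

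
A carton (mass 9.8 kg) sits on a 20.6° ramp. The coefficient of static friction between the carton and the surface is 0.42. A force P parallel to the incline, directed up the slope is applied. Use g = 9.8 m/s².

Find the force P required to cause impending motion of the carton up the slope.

P ≈ 71.5 N

At impending motion up the slope, friction acts down-slope at its limit: f = μ_s N.
P is parallel to the surface, so N = m g cos θ = 89.9 N.
Along the incline: P = m g sin θ + μ_s N = 33.8 + 0.42×89.9 = 71.5 N.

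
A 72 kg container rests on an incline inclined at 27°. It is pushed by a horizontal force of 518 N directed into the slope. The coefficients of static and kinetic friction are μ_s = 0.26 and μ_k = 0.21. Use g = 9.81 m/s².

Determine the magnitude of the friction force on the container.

f ≈ 141 N (down the incline)

The horizontal push has a component P sin θ into the surface, so N = m g cos θ + P sin θ = 629.3 + 235.2 = 864.5 N.
Along the incline, the net driving force (taking up-slope positive) is P cos θ − m g sin θ = 461.5 − 320.7 = 140.9 N, so equilibrium requires friction f = -140.9 N (down-slope).
The limit of static friction is μ_s N = 224.8 N.
Since 140.9 N is within the 224.8 N limit, the container stays put and friction is exactly 141 N.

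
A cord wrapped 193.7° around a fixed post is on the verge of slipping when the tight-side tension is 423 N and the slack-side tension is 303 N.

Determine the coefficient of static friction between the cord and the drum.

T₂/T₁ = e^{μβ} → μ = ln(T₂/T₁)/β.
β = 193.7° = 3.381 rad.
μ = ln(423/303)/3.381 = ln(1.396)/3.381 = 0.0987.

μ ≈ 0.0987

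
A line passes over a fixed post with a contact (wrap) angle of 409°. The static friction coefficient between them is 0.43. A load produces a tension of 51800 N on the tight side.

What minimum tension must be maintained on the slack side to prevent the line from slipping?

Capstan equation at impending slip: T_tight/T_slack = e^{μβ}.
β = 409° = 7.138 rad; e^{μβ} = e^{0.43×7.138} = 21.53.
T_slack = T_tight / e^{μβ} = 51800 / 21.53 = 2410 N.

T_min ≈ 2410 N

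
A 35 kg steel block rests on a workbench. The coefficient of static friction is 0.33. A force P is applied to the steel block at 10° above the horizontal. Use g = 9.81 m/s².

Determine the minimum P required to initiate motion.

N = m g − P sin α (the pull lifts the steel block).
At impending slip, P cos α = μ_s N = μ_s (m g − P sin α).
Solving: P (cos α + μ_s sin α) = μ_s m g → P = 0.33×343/(cos 10° + 0.33 sin 10°) = 113/1.042 = 109 N.

P ≈ 109 N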